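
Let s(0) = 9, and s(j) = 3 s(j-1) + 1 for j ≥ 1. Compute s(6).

6925

s(1) = 3·9 + 1 = 28
s(2) = 3·28 + 1 = 85
s(3) = 3·85 + 1 = 256
s(4) = 3·256 + 1 = 769
s(5) = 3·769 + 1 = 2308
s(6) = 3·2308 + 1 = 6925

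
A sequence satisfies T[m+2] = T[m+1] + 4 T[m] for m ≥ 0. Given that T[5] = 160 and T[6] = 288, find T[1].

8

Rearranging, T[m-2] = (T[m] - T[m-1]) / 4.
T[4] = (288 - 160) / 4 = 128/4 = 32
T[3] = (160 - 32) / 4 = 128/4 = 32
T[2] = (32 - 32) / 4 = 0/4 = 0
T[1] = (32 - 0) / 4 = 32/4 = 8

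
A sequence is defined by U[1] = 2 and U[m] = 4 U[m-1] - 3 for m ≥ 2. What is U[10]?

U[2] = 4(2) - 3 = 5
U[3] = 4(5) - 3 = 17
U[4] = 4(17) - 3 = 65
U[5] = 4(65) - 3 = 257
U[6] = 4(257) - 3 = 1025
U[7] = 4(1025) - 3 = 4097
U[8] = 4(4097) - 3 = 16385
U[9] = 4(16385) - 3 = 65537
U[10] = 4(65537) - 3 = 262145

262145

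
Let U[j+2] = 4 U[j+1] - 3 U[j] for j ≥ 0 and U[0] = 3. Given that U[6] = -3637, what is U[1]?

Let U[1] = x.
U[2] = -9 + 4x
U[3] = -36 + 13x
U[4] = -117 + 40x
U[5] = -360 + 121x
U[6] = -1089 + 364x
So -1089 + 364x = -3637, giving x = -7.

-7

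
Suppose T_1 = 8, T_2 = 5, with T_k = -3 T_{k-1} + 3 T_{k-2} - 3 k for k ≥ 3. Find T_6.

T_3 = -3*5 + 3*8 - 9 = 0
T_4 = -3*0 + 3*5 - 12 = 3
T_5 = -3*3 + 3*0 - 15 = -24
T_6 = -3*(-24) + 3*3 - 18 = 63

63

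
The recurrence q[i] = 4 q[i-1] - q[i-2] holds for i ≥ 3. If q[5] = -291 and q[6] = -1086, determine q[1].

-3

Rearranging, q[i-2] = -(q[i] - 4 q[i-1]).
q[4] = -(-1086 - 4·(-291)) = -78
q[3] = -(-291 - 4·(-78)) = -21
q[2] = -(-78 - 4·(-21)) = -6
q[1] = -(-21 - 4·(-6)) = -3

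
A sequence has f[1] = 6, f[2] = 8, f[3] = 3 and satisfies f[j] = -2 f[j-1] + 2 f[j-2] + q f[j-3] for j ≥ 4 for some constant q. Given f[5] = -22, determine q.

f[4] = 10 + 6q
f[5] = -14 - 4q
So -14 - 4q = -22, giving q = 2.

2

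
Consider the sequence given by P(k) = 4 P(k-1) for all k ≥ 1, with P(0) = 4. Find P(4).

1024

P(1) = 4*4 = 16
P(2) = 4*16 = 64
P(3) = 4*64 = 256
P(4) = 4*256 = 1024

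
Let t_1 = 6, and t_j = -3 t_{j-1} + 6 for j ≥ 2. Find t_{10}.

t_2 = -3(6) + 6 = -12
t_3 = -3(-12) + 6 = 42
t_4 = -3(42) + 6 = -120
t_5 = -3(-120) + 6 = 366
t_6 = -3(366) + 6 = -1092
t_7 = -3(-1092) + 6 = 3282
t_8 = -3(3282) + 6 = -9840
t_9 = -3(-9840) + 6 = 29526
t_{10} = -3(29526) + 6 = -88572

-88572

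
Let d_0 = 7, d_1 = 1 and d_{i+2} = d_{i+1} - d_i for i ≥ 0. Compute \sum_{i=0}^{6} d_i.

7

d_2 = 1 - 7 = -6
d_3 = (-6) - 1 = -7
d_4 = (-7) - (-6) = -1
d_5 = (-1) - (-7) = 6
d_6 = 6 - (-1) = 7
Sum = 7 + 1 + (-6) + (-7) + (-1) + 6 + 7 = 7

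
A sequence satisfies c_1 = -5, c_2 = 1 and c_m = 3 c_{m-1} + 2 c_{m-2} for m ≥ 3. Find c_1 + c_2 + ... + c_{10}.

c_3 = 3·1 + 2·(-5) = -7
c_4 = 3·(-7) + 2·1 = -19
c_5 = 3·(-19) + 2·(-7) = -71
c_6 = 3·(-71) + 2·(-19) = -251
c_7 = 3·(-251) + 2·(-71) = -895
c_8 = 3·(-895) + 2·(-251) = -3187
c_9 = 3·(-3187) + 2·(-895) = -11351
c_{10} = 3·(-11351) + 2·(-3187) = -40427
Sum = (-5) + 1 + (-7) + (-19) + (-71) + (-251) + (-895) + (-3187) + (-11351) + (-40427) = -56212

-56212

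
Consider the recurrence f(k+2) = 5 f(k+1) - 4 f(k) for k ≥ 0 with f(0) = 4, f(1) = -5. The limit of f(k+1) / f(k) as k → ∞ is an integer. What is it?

4

The characteristic equation is r^2 - 5r + 4 = 0, which factors as (r - 4)(r - 1) = 0.
So the roots are 4 and 1. Since |4| > |1| and the coefficient of 4^k is non-zero, the ratio tends to 4.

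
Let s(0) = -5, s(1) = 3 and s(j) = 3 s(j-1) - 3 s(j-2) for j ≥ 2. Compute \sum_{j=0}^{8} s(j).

s(2) = 3*3 - 3*(-5) = 24
s(3) = 3*24 - 3*3 = 63
s(4) = 3*63 - 3*24 = 117
s(5) = 3*117 - 3*63 = 162
s(6) = 3*162 - 3*117 = 135
s(7) = 3*135 - 3*162 = -81
s(8) = 3*(-81) - 3*135 = -648
Sum = (-5) + 3 + 24 + 63 + 117 + 162 + 135 + (-81) + (-648) = -230

-230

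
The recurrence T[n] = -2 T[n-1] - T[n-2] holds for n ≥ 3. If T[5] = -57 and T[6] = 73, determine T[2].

Rearranging, T[n-2] = -(T[n] + 2 T[n-1]).
T[4] = -(73 + 2(-57)) = 41
T[3] = -(-57 + 2(41)) = -25
T[2] = -(41 + 2(-25)) = 9

9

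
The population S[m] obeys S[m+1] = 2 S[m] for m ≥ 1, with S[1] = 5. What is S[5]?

80

S[2] = 2*5 = 10
S[3] = 2*10 = 20
S[4] = 2*20 = 40
S[5] = 2*40 = 80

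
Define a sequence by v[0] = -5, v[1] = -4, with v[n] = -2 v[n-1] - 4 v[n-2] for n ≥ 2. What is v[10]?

v[2] = -2(-4) - 4(-5) = 28
v[3] = -2(28) - 4(-4) = -40
v[4] = -2(-40) - 4(28) = -32
v[5] = -2(-32) - 4(-40) = 224
v[6] = -2(224) - 4(-32) = -320
v[7] = -2(-320) - 4(224) = -256
v[8] = -2(-256) - 4(-320) = 1792
v[9] = -2(1792) - 4(-256) = -2560
v[10] = -2(-2560) - 4(1792) = -2048

-2048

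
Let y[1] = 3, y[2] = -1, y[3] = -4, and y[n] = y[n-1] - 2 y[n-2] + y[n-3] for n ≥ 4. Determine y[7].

-13

y[4] = (-4) - 2·(-1) + 3 = 1
y[5] = 1 - 2·(-4) + (-1) = 8
y[6] = 8 - 2·1 + (-4) = 2
y[7] = 2 - 2·8 + 1 = -13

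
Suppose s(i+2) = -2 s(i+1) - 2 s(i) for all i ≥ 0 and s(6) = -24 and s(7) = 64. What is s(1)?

2

Rearranging, s(i-2) = (s(i) + 2 s(i-1)) / -2.
s(5) = (64 + 2·(-24)) / -2 = 16/-2 = -8
s(4) = (-24 + 2·(-8)) / -2 = -40/-2 = 20
s(3) = (-8 + 2·20) / -2 = 32/-2 = -16
s(2) = (20 + 2·(-16)) / -2 = -12/-2 = 6
s(1) = (-16 + 2·6) / -2 = -4/-2 = 2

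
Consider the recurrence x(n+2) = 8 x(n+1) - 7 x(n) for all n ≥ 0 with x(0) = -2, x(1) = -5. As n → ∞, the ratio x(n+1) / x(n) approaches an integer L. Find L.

The characteristic equation is r^2 - 8r + 7 = 0, which factors as (r - 7)(r - 1) = 0.
So the roots are 7 and 1. Since |7| > |1| and the coefficient of 7^n is non-zero, the ratio tends to 7.

7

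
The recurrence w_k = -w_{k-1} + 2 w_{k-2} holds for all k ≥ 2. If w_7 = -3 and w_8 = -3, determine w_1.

Rearranging, w_{k-2} = (w_k + w_{k-1}) / 2.
w_6 = (-3 + (-3)) / 2 = -6/2 = -3
w_5 = (-3 + (-3)) / 2 = -6/2 = -3
w_4 = (-3 + (-3)) / 2 = -6/2 = -3
w_3 = (-3 + (-3)) / 2 = -6/2 = -3
w_2 = (-3 + (-3)) / 2 = -6/2 = -3
w_1 = (-3 + (-3)) / 2 = -6/2 = -3

-3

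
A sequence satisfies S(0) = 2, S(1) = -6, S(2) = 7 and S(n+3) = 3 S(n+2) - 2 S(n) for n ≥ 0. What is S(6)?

S(3) = 3*7 - 2*2 = 17
S(4) = 3*17 - 2*(-6) = 63
S(5) = 3*63 - 2*7 = 175
S(6) = 3*175 - 2*17 = 491

491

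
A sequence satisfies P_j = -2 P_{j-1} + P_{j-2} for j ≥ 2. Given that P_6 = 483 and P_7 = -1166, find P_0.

Rearranging, P_{j-2} = P_j + 2 P_{j-1}.
P_5 = -1166 + 2(483) = -200
P_4 = 483 + 2(-200) = 83
P_3 = -200 + 2(83) = -34
P_2 = 83 + 2(-34) = 15
P_1 = -34 + 2(15) = -4
P_0 = 15 + 2(-4) = 7

7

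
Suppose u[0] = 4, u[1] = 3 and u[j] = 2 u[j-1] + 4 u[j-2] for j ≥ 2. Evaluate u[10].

223744

u[2] = 2(3) + 4(4) = 22
u[3] = 2(22) + 4(3) = 56
u[4] = 2(56) + 4(22) = 200
u[5] = 2(200) + 4(56) = 624
u[6] = 2(624) + 4(200) = 2048
u[7] = 2(2048) + 4(624) = 6592
u[8] = 2(6592) + 4(2048) = 21376
u[9] = 2(21376) + 4(6592) = 69120
u[10] = 2(69120) + 4(21376) = 223744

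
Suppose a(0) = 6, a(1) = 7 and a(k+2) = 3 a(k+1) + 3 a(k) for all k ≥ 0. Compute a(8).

109431

a(2) = 3(7) + 3(6) = 39
a(3) = 3(39) + 3(7) = 138
a(4) = 3(138) + 3(39) = 531
a(5) = 3(531) + 3(138) = 2007
a(6) = 3(2007) + 3(531) = 7614
a(7) = 3(7614) + 3(2007) = 28863
a(8) = 3(28863) + 3(7614) = 109431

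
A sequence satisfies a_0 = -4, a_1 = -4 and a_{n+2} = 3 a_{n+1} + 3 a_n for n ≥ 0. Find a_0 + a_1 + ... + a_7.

a_2 = 3·(-4) + 3·(-4) = -24
a_3 = 3·(-24) + 3·(-4) = -84
a_4 = 3·(-84) + 3·(-24) = -324
a_5 = 3·(-324) + 3·(-84) = -1224
a_6 = 3·(-1224) + 3·(-324) = -4644
a_7 = 3·(-4644) + 3·(-1224) = -17604
Sum = (-4) + (-4) + (-24) + (-84) + (-324) + (-1224) + (-4644) + (-17604) = -23912

-23912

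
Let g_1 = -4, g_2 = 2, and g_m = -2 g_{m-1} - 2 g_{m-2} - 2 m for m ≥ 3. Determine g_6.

g_3 = -2*2 - 2*(-4) - 6 = -2
g_4 = -2*(-2) - 2*2 - 8 = -8
g_5 = -2*(-8) - 2*(-2) - 10 = 10
g_6 = -2*10 - 2*(-8) - 12 = -16

-16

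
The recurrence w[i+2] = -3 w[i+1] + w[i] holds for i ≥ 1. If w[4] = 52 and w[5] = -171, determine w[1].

Rearranging, w[i-2] = w[i] + 3 w[i-1].
w[3] = -171 + 3*52 = -15
w[2] = 52 + 3*(-15) = 7
w[1] = -15 + 3*7 = 6

6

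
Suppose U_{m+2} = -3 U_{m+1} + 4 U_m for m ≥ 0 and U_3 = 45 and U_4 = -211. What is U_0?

-7

Rearranging, U_{m-2} = (U_m + 3 U_{m-1}) / 4.
U_2 = (-211 + 3·45) / 4 = -76/4 = -19
U_1 = (45 + 3·(-19)) / 4 = -12/4 = -3
U_0 = (-19 + 3·(-3)) / 4 = -28/4 = -7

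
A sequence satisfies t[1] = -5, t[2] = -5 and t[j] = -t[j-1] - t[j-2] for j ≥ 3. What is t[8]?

-5

t[3] = -(-5) - (-5) = 10
t[4] = -10 - (-5) = -5
t[5] = -(-5) - 10 = -5
t[6] = -(-5) - (-5) = 10
t[7] = -10 - (-5) = -5
t[8] = -(-5) - 10 = -5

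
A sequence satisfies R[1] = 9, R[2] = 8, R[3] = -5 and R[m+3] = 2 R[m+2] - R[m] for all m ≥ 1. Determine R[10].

R[4] = 2*(-5) - 9 = -19
R[5] = 2*(-19) - 8 = -46
R[6] = 2*(-46) - (-5) = -87
R[7] = 2*(-87) - (-19) = -155
R[8] = 2*(-155) - (-46) = -264
R[9] = 2*(-264) - (-87) = -441
R[10] = 2*(-441) - (-155) = -727

-727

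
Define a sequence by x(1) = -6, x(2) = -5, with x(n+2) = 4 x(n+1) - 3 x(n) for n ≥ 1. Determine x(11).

29518

x(3) = 4(-5) - 3(-6) = -2
x(4) = 4(-2) - 3(-5) = 7
x(5) = 4(7) - 3(-2) = 34
x(6) = 4(34) - 3(7) = 115
x(7) = 4(115) - 3(34) = 358
x(8) = 4(358) - 3(115) = 1087
x(9) = 4(1087) - 3(358) = 3274
x(10) = 4(3274) - 3(1087) = 9835
x(11) = 4(9835) - 3(3274) = 29518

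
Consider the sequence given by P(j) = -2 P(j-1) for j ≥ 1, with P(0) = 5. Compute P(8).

1280

P(1) = -2*5 = -10
P(2) = -2*(-10) = 20
P(3) = -2*20 = -40
P(4) = -2*(-40) = 80
P(5) = -2*80 = -160
P(6) = -2*(-160) = 320
P(7) = -2*320 = -640
P(8) = -2*(-640) = 1280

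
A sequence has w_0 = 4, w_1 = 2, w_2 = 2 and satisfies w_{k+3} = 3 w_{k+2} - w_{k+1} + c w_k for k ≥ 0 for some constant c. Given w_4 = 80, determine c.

w_3 = 4 + 4c
w_4 = 10 + 14c
So 10 + 14c = 80, giving c = 5.

5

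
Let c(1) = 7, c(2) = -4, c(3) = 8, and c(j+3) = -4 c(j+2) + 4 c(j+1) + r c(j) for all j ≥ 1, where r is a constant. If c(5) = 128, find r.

c(4) = -48 + 7r
c(5) = 224 - 32r
So 224 - 32r = 128, giving r = 3.

3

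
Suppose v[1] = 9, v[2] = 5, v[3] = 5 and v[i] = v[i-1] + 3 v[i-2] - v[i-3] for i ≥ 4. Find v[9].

v[4] = 5 + 3(5) - 9 = 11
v[5] = 11 + 3(5) - 5 = 21
v[6] = 21 + 3(11) - 5 = 49
v[7] = 49 + 3(21) - 11 = 101
v[8] = 101 + 3(49) - 21 = 227
v[9] = 227 + 3(101) - 49 = 481

481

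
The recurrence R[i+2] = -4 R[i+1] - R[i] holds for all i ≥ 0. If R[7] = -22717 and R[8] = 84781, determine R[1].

-7

Rearranging, R[i-2] = -(R[i] + 4 R[i-1]).
R[6] = -(84781 + 4*(-22717)) = 6087
R[5] = -(-22717 + 4*6087) = -1631
R[4] = -(6087 + 4*(-1631)) = 437
R[3] = -(-1631 + 4*437) = -117
R[2] = -(437 + 4*(-117)) = 31
R[1] = -(-117 + 4*31) = -7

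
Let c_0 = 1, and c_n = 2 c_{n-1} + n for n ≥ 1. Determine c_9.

1525

c_1 = 2*1 + 1 = 3
c_2 = 2*3 + 2 = 8
c_3 = 2*8 + 3 = 19
c_4 = 2*19 + 4 = 42
c_5 = 2*42 + 5 = 89
c_6 = 2*89 + 6 = 184
c_7 = 2*184 + 7 = 375
c_8 = 2*375 + 8 = 758
c_9 = 2*758 + 9 = 1525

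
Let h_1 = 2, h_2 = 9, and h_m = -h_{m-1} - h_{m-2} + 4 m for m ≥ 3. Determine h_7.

h_3 = -9 - 2 + 12 = 1
h_4 = -1 - 9 + 16 = 6
h_5 = -6 - 1 + 20 = 13
h_6 = -13 - 6 + 24 = 5
h_7 = -5 - 13 + 28 = 10

10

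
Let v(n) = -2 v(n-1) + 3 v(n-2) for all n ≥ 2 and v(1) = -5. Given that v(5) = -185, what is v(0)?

Let v(0) = z.
v(2) = 10 + 3z
v(3) = -35 - 6z
v(4) = 100 + 21z
v(5) = -305 - 60z
So -305 - 60z = -185, giving z = -2.

-2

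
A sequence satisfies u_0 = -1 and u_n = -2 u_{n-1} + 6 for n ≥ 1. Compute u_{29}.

1610612738

The fixed point is 6/(1 + 2) = 2, so u_n - 2 = -2(u_{n-1} - 2).
Hence u_n = -3·(-2)^n + 2.
u_{29} = -3·(-2)^{29} + 2 = -3·-536870912 + 2 = 1610612738.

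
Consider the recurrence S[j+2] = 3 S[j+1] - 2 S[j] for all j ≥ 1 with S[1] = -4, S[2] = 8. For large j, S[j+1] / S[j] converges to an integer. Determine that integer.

2

The characteristic equation is r^2 - 3r + 2 = 0, which factors as (r - 2)(r - 1) = 0.
So the roots are 2 and 1. Since |2| > |1| and the coefficient of 2^j is non-zero, the ratio tends to 2.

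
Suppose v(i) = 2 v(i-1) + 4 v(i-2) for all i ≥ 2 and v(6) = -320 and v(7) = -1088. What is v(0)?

Rearranging, v(i-2) = (v(i) - 2 v(i-1)) / 4.
v(5) = (-1088 - 2*(-320)) / 4 = -448/4 = -112
v(4) = (-320 - 2*(-112)) / 4 = -96/4 = -24
v(3) = (-112 - 2*(-24)) / 4 = -64/4 = -16
v(2) = (-24 - 2*(-16)) / 4 = 8/4 = 2
v(1) = (-16 - 2*2) / 4 = -20/4 = -5
v(0) = (2 - 2*(-5)) / 4 = 12/4 = 3

3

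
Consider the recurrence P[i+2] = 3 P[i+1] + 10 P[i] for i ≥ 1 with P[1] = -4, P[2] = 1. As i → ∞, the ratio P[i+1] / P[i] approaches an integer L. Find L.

5

The characteristic equation is r^2 - 3r - 10 = 0, which factors as (r - 5)(r + 2) = 0.
So the roots are 5 and -2. Since |5| > |-2| and the coefficient of 5^i is non-zero, the ratio tends to 5.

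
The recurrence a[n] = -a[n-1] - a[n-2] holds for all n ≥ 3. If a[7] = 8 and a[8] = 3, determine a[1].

Rearranging, a[n-2] = -(a[n] + a[n-1]).
a[6] = -(3 + 8) = -11
a[5] = -(8 + (-11)) = 3
a[4] = -(-11 + 3) = 8
a[3] = -(3 + 8) = -11
a[2] = -(8 + (-11)) = 3
a[1] = -(-11 + 3) = 8

8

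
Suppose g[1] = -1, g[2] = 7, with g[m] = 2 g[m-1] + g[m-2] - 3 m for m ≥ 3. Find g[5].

-5

g[3] = 2(7) + (-1) - 9 = 4
g[4] = 2(4) + 7 - 12 = 3
g[5] = 2(3) + 4 - 15 = -5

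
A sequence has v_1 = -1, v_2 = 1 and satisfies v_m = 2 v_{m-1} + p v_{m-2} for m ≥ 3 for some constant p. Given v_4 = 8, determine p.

v_3 = 2 - p
v_4 = 4 - p
So 4 - p = 8, giving p = -4.

-4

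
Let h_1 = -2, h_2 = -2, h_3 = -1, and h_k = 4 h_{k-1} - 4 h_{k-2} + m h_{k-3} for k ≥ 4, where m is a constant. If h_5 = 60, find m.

h_4 = 4 - 2m
h_5 = 20 - 10m
So 20 - 10m = 60, giving m = -4.

-4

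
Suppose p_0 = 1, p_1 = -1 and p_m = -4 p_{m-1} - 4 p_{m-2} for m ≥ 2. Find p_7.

p_2 = -4(-1) - 4(1) = 0
p_3 = -4(0) - 4(-1) = 4
p_4 = -4(4) - 4(0) = -16
p_5 = -4(-16) - 4(4) = 48
p_6 = -4(48) - 4(-16) = -128
p_7 = -4(-128) - 4(48) = 320

320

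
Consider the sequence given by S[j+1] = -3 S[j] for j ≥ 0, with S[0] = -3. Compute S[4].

-243

S[1] = -3(-3) = 9
S[2] = -3(9) = -27
S[3] = -3(-27) = 81
S[4] = -3(81) = -243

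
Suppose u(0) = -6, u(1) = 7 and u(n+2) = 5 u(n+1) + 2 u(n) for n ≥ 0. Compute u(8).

575699

u(2) = 5·7 + 2·(-6) = 23
u(3) = 5·23 + 2·7 = 129
u(4) = 5·129 + 2·23 = 691
u(5) = 5·691 + 2·129 = 3713
u(6) = 5·3713 + 2·691 = 19947
u(7) = 5·19947 + 2·3713 = 107161
u(8) = 5·107161 + 2·19947 = 575699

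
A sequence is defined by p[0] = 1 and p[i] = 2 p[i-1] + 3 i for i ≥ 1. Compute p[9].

3551

p[1] = 2·1 + 3 = 5
p[2] = 2·5 + 6 = 16
p[3] = 2·16 + 9 = 41
p[4] = 2·41 + 12 = 94
p[5] = 2·94 + 15 = 203
p[6] = 2·203 + 18 = 424
p[7] = 2·424 + 21 = 869
p[8] = 2·869 + 24 = 1762
p[9] = 2·1762 + 27 = 3551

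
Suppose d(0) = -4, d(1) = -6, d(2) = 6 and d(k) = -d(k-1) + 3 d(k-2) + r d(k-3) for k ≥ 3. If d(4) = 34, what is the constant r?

4

d(3) = -24 - 4r
d(4) = 42 - 2r
So 42 - 2r = 34, giving r = 4.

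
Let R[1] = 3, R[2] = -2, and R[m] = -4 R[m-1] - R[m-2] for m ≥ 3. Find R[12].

R[3] = -4·(-2) - 3 = 5
R[4] = -4·5 - (-2) = -18
R[5] = -4·(-18) - 5 = 67
R[6] = -4·67 - (-18) = -250
R[7] = -4·(-250) - 67 = 933
R[8] = -4·933 - (-250) = -3482
R[9] = -4·(-3482) - 933 = 12995
R[10] = -4·12995 - (-3482) = -48498
R[11] = -4·(-48498) - 12995 = 180997
R[12] = -4·180997 - (-48498) = -675490

-675490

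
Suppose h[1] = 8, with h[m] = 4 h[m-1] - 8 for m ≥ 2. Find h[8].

h[2] = 4(8) - 8 = 24
h[3] = 4(24) - 8 = 88
h[4] = 4(88) - 8 = 344
h[5] = 4(344) - 8 = 1368
h[6] = 4(1368) - 8 = 5464
h[7] = 4(5464) - 8 = 21848
h[8] = 4(21848) - 8 = 87384

87384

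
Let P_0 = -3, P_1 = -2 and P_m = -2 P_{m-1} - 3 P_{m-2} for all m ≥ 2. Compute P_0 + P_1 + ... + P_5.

P_2 = -2*(-2) - 3*(-3) = 13
P_3 = -2*13 - 3*(-2) = -20
P_4 = -2*(-20) - 3*13 = 1
P_5 = -2*1 - 3*(-20) = 58
Sum = (-3) + (-2) + 13 + (-20) + 1 + 58 = 47

47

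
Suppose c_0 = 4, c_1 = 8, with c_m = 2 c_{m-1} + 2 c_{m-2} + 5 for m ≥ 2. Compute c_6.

1657

c_2 = 2*8 + 2*4 + 5 = 29
c_3 = 2*29 + 2*8 + 5 = 79
c_4 = 2*79 + 2*29 + 5 = 221
c_5 = 2*221 + 2*79 + 5 = 605
c_6 = 2*605 + 2*221 + 5 = 1657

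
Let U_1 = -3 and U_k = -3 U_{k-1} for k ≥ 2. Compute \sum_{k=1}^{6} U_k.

546

U_2 = -3*(-3) = 9
U_3 = -3*9 = -27
U_4 = -3*(-27) = 81
U_5 = -3*81 = -243
U_6 = -3*(-243) = 729
Sum = (-3) + 9 + (-27) + 81 + (-243) + 729 = 546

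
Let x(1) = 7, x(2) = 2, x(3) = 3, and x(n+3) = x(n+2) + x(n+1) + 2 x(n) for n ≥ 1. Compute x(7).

x(4) = 3 + 2 + 2·7 = 19
x(5) = 19 + 3 + 2·2 = 26
x(6) = 26 + 19 + 2·3 = 51
x(7) = 51 + 26 + 2·19 = 115

115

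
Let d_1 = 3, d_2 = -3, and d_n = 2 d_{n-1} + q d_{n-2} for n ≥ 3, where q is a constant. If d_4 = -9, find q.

d_3 = -6 + 3q
d_4 = -12 + 3q
So -12 + 3q = -9, giving q = 1.

1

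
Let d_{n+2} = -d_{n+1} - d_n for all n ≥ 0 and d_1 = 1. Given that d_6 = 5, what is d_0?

Let d_0 = z.
d_2 = -1 - z
d_3 = z
d_4 = 1
d_5 = -1 - z
d_6 = z
So z = 5, giving z = 5.

5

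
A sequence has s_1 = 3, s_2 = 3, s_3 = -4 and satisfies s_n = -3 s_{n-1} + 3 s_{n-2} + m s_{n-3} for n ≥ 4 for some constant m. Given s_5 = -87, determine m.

s_4 = 21 + 3m
s_5 = -75 - 6m
So -75 - 6m = -87, giving m = 2.

2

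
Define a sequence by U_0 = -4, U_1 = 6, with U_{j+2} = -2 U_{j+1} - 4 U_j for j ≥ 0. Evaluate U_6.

-256

U_2 = -2(6) - 4(-4) = 4
U_3 = -2(4) - 4(6) = -32
U_4 = -2(-32) - 4(4) = 48
U_5 = -2(48) - 4(-32) = 32
U_6 = -2(32) - 4(48) = -256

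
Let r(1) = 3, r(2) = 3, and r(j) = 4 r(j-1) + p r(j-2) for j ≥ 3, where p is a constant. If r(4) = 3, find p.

r(3) = 12 + 3p
r(4) = 48 + 15p
So 48 + 15p = 3, giving p = -3.

-3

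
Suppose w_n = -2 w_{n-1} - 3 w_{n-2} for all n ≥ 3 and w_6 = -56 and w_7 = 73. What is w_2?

Rearranging, w_{n-2} = (w_n + 2 w_{n-1}) / -3.
w_5 = (73 + 2(-56)) / -3 = -39/-3 = 13
w_4 = (-56 + 2(13)) / -3 = -30/-3 = 10
w_3 = (13 + 2(10)) / -3 = 33/-3 = -11
w_2 = (10 + 2(-11)) / -3 = -12/-3 = 4

4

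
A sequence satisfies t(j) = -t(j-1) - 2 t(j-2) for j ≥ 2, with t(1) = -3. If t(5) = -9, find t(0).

2

Let t(0) = v.
t(2) = 3 - 2v
t(3) = 3 + 2v
t(4) = -9 + 2v
t(5) = 3 - 6v
So 3 - 6v = -9, giving v = 2.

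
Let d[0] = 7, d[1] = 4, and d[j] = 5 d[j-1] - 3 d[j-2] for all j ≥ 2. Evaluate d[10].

d[2] = 5(4) - 3(7) = -1
d[3] = 5(-1) - 3(4) = -17
d[4] = 5(-17) - 3(-1) = -82
d[5] = 5(-82) - 3(-17) = -359
d[6] = 5(-359) - 3(-82) = -1549
d[7] = 5(-1549) - 3(-359) = -6668
d[8] = 5(-6668) - 3(-1549) = -28693
d[9] = 5(-28693) - 3(-6668) = -123461
d[10] = 5(-123461) - 3(-28693) = -531226

-531226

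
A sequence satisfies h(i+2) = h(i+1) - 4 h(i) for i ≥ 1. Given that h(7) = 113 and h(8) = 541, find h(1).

-4

Rearranging, h(i-2) = (h(i) - h(i-1)) / -4.
h(6) = (541 - 113) / -4 = 428/-4 = -107
h(5) = (113 - (-107)) / -4 = 220/-4 = -55
h(4) = (-107 - (-55)) / -4 = -52/-4 = 13
h(3) = (-55 - 13) / -4 = -68/-4 = 17
h(2) = (13 - 17) / -4 = -4/-4 = 1
h(1) = (17 - 1) / -4 = 16/-4 = -4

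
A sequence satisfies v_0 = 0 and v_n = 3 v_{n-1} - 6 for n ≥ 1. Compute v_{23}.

-282429536478

The fixed point is -6/(1 - 3) = 3, so v_n - 3 = 3(v_{n-1} - 3).
Hence v_n = -3·3^n + 3.
v_{23} = -3·3^{23} + 3 = -3·94143178827 + 3 = -282429536478.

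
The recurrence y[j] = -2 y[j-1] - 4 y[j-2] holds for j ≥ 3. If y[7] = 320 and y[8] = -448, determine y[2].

-7

Rearranging, y[j-2] = (y[j] + 2 y[j-1]) / -4.
y[6] = (-448 + 2(320)) / -4 = 192/-4 = -48
y[5] = (320 + 2(-48)) / -4 = 224/-4 = -56
y[4] = (-48 + 2(-56)) / -4 = -160/-4 = 40
y[3] = (-56 + 2(40)) / -4 = 24/-4 = -6
y[2] = (40 + 2(-6)) / -4 = 28/-4 = -7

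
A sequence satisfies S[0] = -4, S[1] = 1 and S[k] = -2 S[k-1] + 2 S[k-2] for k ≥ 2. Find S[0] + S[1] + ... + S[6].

S[2] = -2*1 + 2*(-4) = -10
S[3] = -2*(-10) + 2*1 = 22
S[4] = -2*22 + 2*(-10) = -64
S[5] = -2*(-64) + 2*22 = 172
S[6] = -2*172 + 2*(-64) = -472
Sum = (-4) + 1 + (-10) + 22 + (-64) + 172 + (-472) = -355

-355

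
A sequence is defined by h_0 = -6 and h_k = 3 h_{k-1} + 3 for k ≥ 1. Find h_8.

-29526

h_1 = 3·(-6) + 3 = -15
h_2 = 3·(-15) + 3 = -42
h_3 = 3·(-42) + 3 = -123
h_4 = 3·(-123) + 3 = -366
h_5 = 3·(-366) + 3 = -1095
h_6 = 3·(-1095) + 3 = -3282
h_7 = 3·(-3282) + 3 = -9843
h_8 = 3·(-9843) + 3 = -29526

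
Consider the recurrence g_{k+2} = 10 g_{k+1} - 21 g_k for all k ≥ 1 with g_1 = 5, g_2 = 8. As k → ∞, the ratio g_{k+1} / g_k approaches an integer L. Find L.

The characteristic equation is r^2 - 10r + 21 = 0, which factors as (r - 7)(r - 3) = 0.
So the roots are 7 and 3. Since |7| > |3| and the coefficient of 7^k is non-zero, the ratio tends to 7.

7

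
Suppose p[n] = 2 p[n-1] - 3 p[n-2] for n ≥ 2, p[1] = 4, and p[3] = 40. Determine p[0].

Let p[0] = y.
p[2] = 8 - 3y
p[3] = 4 - 6y
So 4 - 6y = 40, giving y = -6.

-6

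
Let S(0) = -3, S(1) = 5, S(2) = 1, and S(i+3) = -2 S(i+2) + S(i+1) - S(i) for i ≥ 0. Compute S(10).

-4042

S(3) = -2*1 + 5 - (-3) = 6
S(4) = -2*6 + 1 - 5 = -16
S(5) = -2*(-16) + 6 - 1 = 37
S(6) = -2*37 + (-16) - 6 = -96
S(7) = -2*(-96) + 37 - (-16) = 245
S(8) = -2*245 + (-96) - 37 = -623
S(9) = -2*(-623) + 245 - (-96) = 1587
S(10) = -2*1587 + (-623) - 245 = -4042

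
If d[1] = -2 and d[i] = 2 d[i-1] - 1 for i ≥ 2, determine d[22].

The fixed point is -1/(1 - 2) = 1, so d[i] - 1 = 2(d[i-1] - 1).
Hence d[i] = -3·2^{i-1} + 1.
d[22] = -3·2^{21} + 1 = -3·2097152 + 1 = -6291455.

-6291455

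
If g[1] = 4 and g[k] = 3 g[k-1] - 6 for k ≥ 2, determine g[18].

129140166

The fixed point is -6/(1 - 3) = 3, so g[k] - 3 = 3(g[k-1] - 3).
Hence g[k] = 1·3^{k-1} + 3.
g[18] = 1·3^{17} + 3 = 1·129140163 + 3 = 129140166.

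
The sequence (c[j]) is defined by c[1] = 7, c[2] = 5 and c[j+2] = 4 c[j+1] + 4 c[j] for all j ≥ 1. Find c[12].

c[3] = 4*5 + 4*7 = 48
c[4] = 4*48 + 4*5 = 212
c[5] = 4*212 + 4*48 = 1040
c[6] = 4*1040 + 4*212 = 5008
c[7] = 4*5008 + 4*1040 = 24192
c[8] = 4*24192 + 4*5008 = 116800
c[9] = 4*116800 + 4*24192 = 563968
c[10] = 4*563968 + 4*116800 = 2723072
c[11] = 4*2723072 + 4*563968 = 13148160
c[12] = 4*13148160 + 4*2723072 = 63484928

63484928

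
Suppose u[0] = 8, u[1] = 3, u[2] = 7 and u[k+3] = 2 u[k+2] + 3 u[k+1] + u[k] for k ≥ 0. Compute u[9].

u[3] = 2*7 + 3*3 + 8 = 31
u[4] = 2*31 + 3*7 + 3 = 86
u[5] = 2*86 + 3*31 + 7 = 272
u[6] = 2*272 + 3*86 + 31 = 833
u[7] = 2*833 + 3*272 + 86 = 2568
u[8] = 2*2568 + 3*833 + 272 = 7907
u[9] = 2*7907 + 3*2568 + 833 = 24351

24351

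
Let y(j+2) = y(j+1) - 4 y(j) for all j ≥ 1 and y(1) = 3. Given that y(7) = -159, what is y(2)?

-3

Let y(2) = v.
y(3) = -12 + v
y(4) = -12 - 3v
y(5) = 36 - 7v
y(6) = 84 + 5v
y(7) = -60 + 33v
So -60 + 33v = -159, giving v = -3.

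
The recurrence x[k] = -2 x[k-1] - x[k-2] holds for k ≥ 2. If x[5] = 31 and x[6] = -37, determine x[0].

Rearranging, x[k-2] = -(x[k] + 2 x[k-1]).
x[4] = -(-37 + 2*31) = -25
x[3] = -(31 + 2*(-25)) = 19
x[2] = -(-25 + 2*19) = -13
x[1] = -(19 + 2*(-13)) = 7
x[0] = -(-13 + 2*7) = -1

-1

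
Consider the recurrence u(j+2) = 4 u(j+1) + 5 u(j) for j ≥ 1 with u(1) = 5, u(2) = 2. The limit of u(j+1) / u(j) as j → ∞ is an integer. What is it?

5

The characteristic equation is r^2 - 4r - 5 = 0, which factors as (r - 5)(r + 1) = 0.
So the roots are 5 and -1. Since |5| > |-1| and the coefficient of 5^j is non-zero, the ratio tends to 5.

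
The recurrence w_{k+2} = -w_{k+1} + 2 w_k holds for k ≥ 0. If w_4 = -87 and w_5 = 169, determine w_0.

-7

Rearranging, w_{k-2} = (w_k + w_{k-1}) / 2.
w_3 = (169 + (-87)) / 2 = 82/2 = 41
w_2 = (-87 + 41) / 2 = -46/2 = -23
w_1 = (41 + (-23)) / 2 = 18/2 = 9
w_0 = (-23 + 9) / 2 = -14/2 = -7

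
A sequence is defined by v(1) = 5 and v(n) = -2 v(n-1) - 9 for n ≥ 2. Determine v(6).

v(2) = -2(5) - 9 = -19
v(3) = -2(-19) - 9 = 29
v(4) = -2(29) - 9 = -67
v(5) = -2(-67) - 9 = 125
v(6) = -2(125) - 9 = -259

-259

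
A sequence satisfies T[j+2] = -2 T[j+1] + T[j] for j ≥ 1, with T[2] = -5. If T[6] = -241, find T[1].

8

Let T[1] = v.
T[3] = 10 + v
T[4] = -25 - 2v
T[5] = 60 + 5v
T[6] = -145 - 12v
So -145 - 12v = -241, giving v = 8.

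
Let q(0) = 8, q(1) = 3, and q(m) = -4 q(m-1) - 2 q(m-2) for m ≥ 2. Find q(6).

-4304

q(2) = -4*3 - 2*8 = -28
q(3) = -4*(-28) - 2*3 = 106
q(4) = -4*106 - 2*(-28) = -368
q(5) = -4*(-368) - 2*106 = 1260
q(6) = -4*1260 - 2*(-368) = -4304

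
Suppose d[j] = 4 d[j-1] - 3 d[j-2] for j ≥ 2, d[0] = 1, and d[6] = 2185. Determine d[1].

Let d[1] = y.
d[2] = -3 + 4y
d[3] = -12 + 13y
d[4] = -39 + 40y
d[5] = -120 + 121y
d[6] = -363 + 364y
So -363 + 364y = 2185, giving y = 7.

7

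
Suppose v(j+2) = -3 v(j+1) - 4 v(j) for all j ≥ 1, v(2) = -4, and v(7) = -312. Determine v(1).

Let v(1) = z.
v(3) = 12 - 4z
v(4) = -20 + 12z
v(5) = 12 - 20z
v(6) = 44 + 12z
v(7) = -180 + 44z
So -180 + 44z = -312, giving z = -3.

-3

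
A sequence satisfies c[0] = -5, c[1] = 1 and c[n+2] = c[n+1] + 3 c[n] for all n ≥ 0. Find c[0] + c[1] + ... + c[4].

-82

c[2] = 1 + 3*(-5) = -14
c[3] = (-14) + 3*1 = -11
c[4] = (-11) + 3*(-14) = -53
Sum = (-5) + 1 + (-14) + (-11) + (-53) = -82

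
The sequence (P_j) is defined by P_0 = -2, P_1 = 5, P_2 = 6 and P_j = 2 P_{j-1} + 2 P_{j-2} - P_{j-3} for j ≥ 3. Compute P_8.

2686

P_3 = 2(6) + 2(5) - (-2) = 24
P_4 = 2(24) + 2(6) - 5 = 55
P_5 = 2(55) + 2(24) - 6 = 152
P_6 = 2(152) + 2(55) - 24 = 390
P_7 = 2(390) + 2(152) - 55 = 1029
P_8 = 2(1029) + 2(390) - 152 = 2686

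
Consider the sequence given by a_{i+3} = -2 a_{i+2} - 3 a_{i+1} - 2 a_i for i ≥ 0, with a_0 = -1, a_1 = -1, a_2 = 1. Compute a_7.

-13

a_3 = -2*1 - 3*(-1) - 2*(-1) = 3
a_4 = -2*3 - 3*1 - 2*(-1) = -7
a_5 = -2*(-7) - 3*3 - 2*1 = 3
a_6 = -2*3 - 3*(-7) - 2*3 = 9
a_7 = -2*9 - 3*3 - 2*(-7) = -13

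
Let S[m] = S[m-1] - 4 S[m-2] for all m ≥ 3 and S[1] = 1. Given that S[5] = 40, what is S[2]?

-4

Let S[2] = w.
S[3] = -4 + w
S[4] = -4 - 3w
S[5] = 12 - 7w
So 12 - 7w = 40, giving w = -4.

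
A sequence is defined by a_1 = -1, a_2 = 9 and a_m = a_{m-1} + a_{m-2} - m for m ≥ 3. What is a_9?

31

a_3 = 9 + (-1) - 3 = 5
a_4 = 5 + 9 - 4 = 10
a_5 = 10 + 5 - 5 = 10
a_6 = 10 + 10 - 6 = 14
a_7 = 14 + 10 - 7 = 17
a_8 = 17 + 14 - 8 = 23
a_9 = 23 + 17 - 9 = 31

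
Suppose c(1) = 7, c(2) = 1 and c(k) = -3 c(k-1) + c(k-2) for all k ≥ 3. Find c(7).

403

c(3) = -3(1) + 7 = 4
c(4) = -3(4) + 1 = -11
c(5) = -3(-11) + 4 = 37
c(6) = -3(37) + (-11) = -122
c(7) = -3(-122) + 37 = 403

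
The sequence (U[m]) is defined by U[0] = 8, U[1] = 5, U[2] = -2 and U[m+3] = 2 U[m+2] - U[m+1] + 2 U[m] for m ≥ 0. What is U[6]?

U[3] = 2(-2) - 5 + 2(8) = 7
U[4] = 2(7) - (-2) + 2(5) = 26
U[5] = 2(26) - 7 + 2(-2) = 41
U[6] = 2(41) - 26 + 2(7) = 70

70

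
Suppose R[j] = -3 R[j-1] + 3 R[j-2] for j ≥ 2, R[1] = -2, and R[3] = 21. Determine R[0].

Let R[0] = x.
R[2] = 6 + 3x
R[3] = -24 - 9x
So -24 - 9x = 21, giving x = -5.

-5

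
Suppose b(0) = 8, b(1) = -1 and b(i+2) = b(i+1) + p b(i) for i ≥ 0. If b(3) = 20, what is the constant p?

3

b(2) = -1 + 8p
b(3) = -1 + 7p
So -1 + 7p = 20, giving p = 3.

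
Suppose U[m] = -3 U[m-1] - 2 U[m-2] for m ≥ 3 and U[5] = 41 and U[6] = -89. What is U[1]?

Rearranging, U[m-2] = (U[m] + 3 U[m-1]) / -2.
U[4] = (-89 + 3·41) / -2 = 34/-2 = -17
U[3] = (41 + 3·(-17)) / -2 = -10/-2 = 5
U[2] = (-17 + 3·5) / -2 = -2/-2 = 1
U[1] = (5 + 3·1) / -2 = 8/-2 = -4

-4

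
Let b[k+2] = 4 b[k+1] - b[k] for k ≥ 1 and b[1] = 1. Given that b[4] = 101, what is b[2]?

7

Let b[2] = y.
b[3] = -1 + 4y
b[4] = -4 + 15y
So -4 + 15y = 101, giving y = 7.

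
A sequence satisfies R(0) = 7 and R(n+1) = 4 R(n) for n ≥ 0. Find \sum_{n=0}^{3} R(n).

595

R(1) = 4*7 = 28
R(2) = 4*28 = 112
R(3) = 4*112 = 448
Sum = 7 + 28 + 112 + 448 = 595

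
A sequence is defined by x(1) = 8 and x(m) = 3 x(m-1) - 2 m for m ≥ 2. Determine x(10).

x(2) = 3·8 - 4 = 20
x(3) = 3·20 - 6 = 54
x(4) = 3·54 - 8 = 154
x(5) = 3·154 - 10 = 452
x(6) = 3·452 - 12 = 1344
x(7) = 3·1344 - 14 = 4018
x(8) = 3·4018 - 16 = 12038
x(9) = 3·12038 - 18 = 36096
x(10) = 3·36096 - 20 = 108268

108268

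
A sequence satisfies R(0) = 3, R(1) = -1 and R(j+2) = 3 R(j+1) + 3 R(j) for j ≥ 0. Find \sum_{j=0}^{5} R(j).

320

R(2) = 3·(-1) + 3·3 = 6
R(3) = 3·6 + 3·(-1) = 15
R(4) = 3·15 + 3·6 = 63
R(5) = 3·63 + 3·15 = 234
Sum = 3 + (-1) + 6 + 15 + 63 + 234 = 320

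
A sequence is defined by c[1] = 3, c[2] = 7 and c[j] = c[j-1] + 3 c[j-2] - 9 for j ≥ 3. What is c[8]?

391

c[3] = 7 + 3·3 - 9 = 7
c[4] = 7 + 3·7 - 9 = 19
c[5] = 19 + 3·7 - 9 = 31
c[6] = 31 + 3·19 - 9 = 79
c[7] = 79 + 3·31 - 9 = 163
c[8] = 163 + 3·79 - 9 = 391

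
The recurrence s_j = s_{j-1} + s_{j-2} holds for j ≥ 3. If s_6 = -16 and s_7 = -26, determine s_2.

-2

Rearranging, s_{j-2} = s_j - s_{j-1}.
s_5 = -26 - (-16) = -10
s_4 = -16 - (-10) = -6
s_3 = -10 - (-6) = -4
s_2 = -6 - (-4) = -2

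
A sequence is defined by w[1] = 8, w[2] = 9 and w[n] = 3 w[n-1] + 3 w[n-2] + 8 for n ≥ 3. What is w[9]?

169499

w[3] = 3·9 + 3·8 + 8 = 59
w[4] = 3·59 + 3·9 + 8 = 212
w[5] = 3·212 + 3·59 + 8 = 821
w[6] = 3·821 + 3·212 + 8 = 3107
w[7] = 3·3107 + 3·821 + 8 = 11792
w[8] = 3·11792 + 3·3107 + 8 = 44705
w[9] = 3·44705 + 3·11792 + 8 = 169499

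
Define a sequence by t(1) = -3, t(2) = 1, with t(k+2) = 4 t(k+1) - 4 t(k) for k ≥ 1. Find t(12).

t(3) = 4*1 - 4*(-3) = 16
t(4) = 4*16 - 4*1 = 60
t(5) = 4*60 - 4*16 = 176
t(6) = 4*176 - 4*60 = 464
t(7) = 4*464 - 4*176 = 1152
t(8) = 4*1152 - 4*464 = 2752
t(9) = 4*2752 - 4*1152 = 6400
t(10) = 4*6400 - 4*2752 = 14592
t(11) = 4*14592 - 4*6400 = 32768
t(12) = 4*32768 - 4*14592 = 72704

72704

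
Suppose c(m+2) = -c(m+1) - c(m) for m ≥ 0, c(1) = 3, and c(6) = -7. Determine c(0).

Let c(0) = z.
c(2) = -3 - z
c(3) = z
c(4) = 3
c(5) = -3 - z
c(6) = z
So z = -7, giving z = -7.

-7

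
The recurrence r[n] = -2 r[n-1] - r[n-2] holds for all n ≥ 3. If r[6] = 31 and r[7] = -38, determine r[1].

4

Rearranging, r[n-2] = -(r[n] + 2 r[n-1]).
r[5] = -(-38 + 2(31)) = -24
r[4] = -(31 + 2(-24)) = 17
r[3] = -(-24 + 2(17)) = -10
r[2] = -(17 + 2(-10)) = 3
r[1] = -(-10 + 2(3)) = 4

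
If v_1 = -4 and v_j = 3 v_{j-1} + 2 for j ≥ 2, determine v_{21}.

-10460353204

The fixed point is 2/(1 - 3) = -1, so v_j + 1 = 3(v_{j-1} + 1).
Hence v_j = -3·3^{j-1} - 1.
v_{21} = -3·3^{20} - 1 = -3·3486784401 - 1 = -10460353204.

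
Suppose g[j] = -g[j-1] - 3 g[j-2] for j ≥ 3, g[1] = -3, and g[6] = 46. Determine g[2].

Let g[2] = y.
g[3] = 9 - y
g[4] = -9 - 2y
g[5] = -18 + 5y
g[6] = 45 + y
So 45 + y = 46, giving y = 1.

1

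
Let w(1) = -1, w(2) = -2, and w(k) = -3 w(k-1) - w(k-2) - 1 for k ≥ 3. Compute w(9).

w(3) = -3(-2) - (-1) - 1 = 6
w(4) = -3(6) - (-2) - 1 = -17
w(5) = -3(-17) - 6 - 1 = 44
w(6) = -3(44) - (-17) - 1 = -116
w(7) = -3(-116) - 44 - 1 = 303
w(8) = -3(303) - (-116) - 1 = -794
w(9) = -3(-794) - 303 - 1 = 2078

2078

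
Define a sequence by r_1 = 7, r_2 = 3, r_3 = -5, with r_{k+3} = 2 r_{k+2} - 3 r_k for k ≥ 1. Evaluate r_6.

r_4 = 2(-5) - 3(7) = -31
r_5 = 2(-31) - 3(3) = -71
r_6 = 2(-71) - 3(-5) = -127

-127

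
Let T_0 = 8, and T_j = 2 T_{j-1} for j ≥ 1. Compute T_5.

256

T_1 = 2·8 = 16
T_2 = 2·16 = 32
T_3 = 2·32 = 64
T_4 = 2·64 = 128
T_5 = 2·128 = 256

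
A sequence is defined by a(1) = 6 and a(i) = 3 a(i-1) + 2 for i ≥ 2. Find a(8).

15308

a(2) = 3(6) + 2 = 20
a(3) = 3(20) + 2 = 62
a(4) = 3(62) + 2 = 188
a(5) = 3(188) + 2 = 566
a(6) = 3(566) + 2 = 1700
a(7) = 3(1700) + 2 = 5102
a(8) = 3(5102) + 2 = 15308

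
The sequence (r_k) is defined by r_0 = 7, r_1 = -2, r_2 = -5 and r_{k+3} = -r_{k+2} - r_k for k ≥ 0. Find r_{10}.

r_3 = -(-5) - 7 = -2
r_4 = -(-2) - (-2) = 4
r_5 = -4 - (-5) = 1
r_6 = -1 - (-2) = 1
r_7 = -1 - 4 = -5
r_8 = -(-5) - 1 = 4
r_9 = -4 - 1 = -5
r_{10} = -(-5) - (-5) = 10

10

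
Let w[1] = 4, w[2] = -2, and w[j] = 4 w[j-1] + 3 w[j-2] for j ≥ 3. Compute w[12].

2397226

w[3] = 4·(-2) + 3·4 = 4
w[4] = 4·4 + 3·(-2) = 10
w[5] = 4·10 + 3·4 = 52
w[6] = 4·52 + 3·10 = 238
w[7] = 4·238 + 3·52 = 1108
w[8] = 4·1108 + 3·238 = 5146
w[9] = 4·5146 + 3·1108 = 23908
w[10] = 4·23908 + 3·5146 = 111070
w[11] = 4·111070 + 3·23908 = 516004
w[12] = 4·516004 + 3·111070 = 2397226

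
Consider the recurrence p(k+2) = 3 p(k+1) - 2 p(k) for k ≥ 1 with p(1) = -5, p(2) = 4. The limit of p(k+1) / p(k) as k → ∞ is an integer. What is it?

The characteristic equation is r^2 - 3r + 2 = 0, which factors as (r - 2)(r - 1) = 0.
So the roots are 2 and 1. Since |2| > |1| and the coefficient of 2^k is non-zero, the ratio tends to 2.

2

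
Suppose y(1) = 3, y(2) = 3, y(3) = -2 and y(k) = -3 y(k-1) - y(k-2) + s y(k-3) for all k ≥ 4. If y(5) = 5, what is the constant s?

y(4) = 3 + 3s
y(5) = -7 - 6s
So -7 - 6s = 5, giving s = -2.

-2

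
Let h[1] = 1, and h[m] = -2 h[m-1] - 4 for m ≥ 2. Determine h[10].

-1196

h[2] = -2(1) - 4 = -6
h[3] = -2(-6) - 4 = 8
h[4] = -2(8) - 4 = -20
h[5] = -2(-20) - 4 = 36
h[6] = -2(36) - 4 = -76
h[7] = -2(-76) - 4 = 148
h[8] = -2(148) - 4 = -300
h[9] = -2(-300) - 4 = 596
h[10] = -2(596) - 4 = -1196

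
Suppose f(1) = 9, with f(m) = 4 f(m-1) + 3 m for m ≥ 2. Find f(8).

f(2) = 4(9) + 6 = 42
f(3) = 4(42) + 9 = 177
f(4) = 4(177) + 12 = 720
f(5) = 4(720) + 15 = 2895
f(6) = 4(2895) + 18 = 11598
f(7) = 4(11598) + 21 = 46413
f(8) = 4(46413) + 24 = 185676

185676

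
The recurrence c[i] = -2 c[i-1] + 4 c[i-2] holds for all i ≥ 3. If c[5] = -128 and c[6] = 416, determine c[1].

-1

Rearranging, c[i-2] = (c[i] + 2 c[i-1]) / 4.
c[4] = (416 + 2·(-128)) / 4 = 160/4 = 40
c[3] = (-128 + 2·40) / 4 = -48/4 = -12
c[2] = (40 + 2·(-12)) / 4 = 16/4 = 4
c[1] = (-12 + 2·4) / 4 = -4/4 = -1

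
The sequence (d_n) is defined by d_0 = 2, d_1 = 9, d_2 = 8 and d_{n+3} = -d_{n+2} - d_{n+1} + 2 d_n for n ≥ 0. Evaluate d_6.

-55

d_3 = -8 - 9 + 2·2 = -13
d_4 = -(-13) - 8 + 2·9 = 23
d_5 = -23 - (-13) + 2·8 = 6
d_6 = -6 - 23 + 2·(-13) = -55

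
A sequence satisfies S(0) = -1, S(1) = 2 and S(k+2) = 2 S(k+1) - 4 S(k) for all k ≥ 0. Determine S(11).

S(2) = 2*2 - 4*(-1) = 8
S(3) = 2*8 - 4*2 = 8
S(4) = 2*8 - 4*8 = -16
S(5) = 2*(-16) - 4*8 = -64
S(6) = 2*(-64) - 4*(-16) = -64
S(7) = 2*(-64) - 4*(-64) = 128
S(8) = 2*128 - 4*(-64) = 512
S(9) = 2*512 - 4*128 = 512
S(10) = 2*512 - 4*512 = -1024
S(11) = 2*(-1024) - 4*512 = -4096

-4096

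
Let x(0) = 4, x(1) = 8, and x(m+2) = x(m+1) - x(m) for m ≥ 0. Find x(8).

4

x(2) = 8 - 4 = 4
x(3) = 4 - 8 = -4
x(4) = (-4) - 4 = -8
x(5) = (-8) - (-4) = -4
x(6) = (-4) - (-8) = 4
x(7) = 4 - (-4) = 8
x(8) = 8 - 4 = 4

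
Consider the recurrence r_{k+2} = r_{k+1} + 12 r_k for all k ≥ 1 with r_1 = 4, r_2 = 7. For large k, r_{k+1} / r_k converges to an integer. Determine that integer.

The characteristic equation is r^2 - r - 12 = 0, which factors as (r - 4)(r + 3) = 0.
So the roots are 4 and -3. Since |4| > |-3| and the coefficient of 4^k is non-zero, the ratio tends to 4.

4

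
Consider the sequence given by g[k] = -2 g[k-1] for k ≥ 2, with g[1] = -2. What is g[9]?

g[2] = -2*(-2) = 4
g[3] = -2*4 = -8
g[4] = -2*(-8) = 16
g[5] = -2*16 = -32
g[6] = -2*(-32) = 64
g[7] = -2*64 = -128
g[8] = -2*(-128) = 256
g[9] = -2*256 = -512

-512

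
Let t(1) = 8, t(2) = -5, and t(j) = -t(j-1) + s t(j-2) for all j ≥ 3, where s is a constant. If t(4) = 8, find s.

t(3) = 5 + 8s
t(4) = -5 - 13s
So -5 - 13s = 8, giving s = -1.

-1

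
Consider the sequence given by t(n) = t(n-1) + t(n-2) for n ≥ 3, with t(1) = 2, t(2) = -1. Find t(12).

t(3) = (-1) + 2 = 1
t(4) = 1 + (-1) = 0
t(5) = 0 + 1 = 1
t(6) = 1 + 0 = 1
t(7) = 1 + 1 = 2
t(8) = 2 + 1 = 3
t(9) = 3 + 2 = 5
t(10) = 5 + 3 = 8
t(11) = 8 + 5 = 13
t(12) = 13 + 8 = 21

21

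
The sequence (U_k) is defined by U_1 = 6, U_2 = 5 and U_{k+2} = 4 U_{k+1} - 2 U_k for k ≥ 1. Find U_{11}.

113024

U_3 = 4(5) - 2(6) = 8
U_4 = 4(8) - 2(5) = 22
U_5 = 4(22) - 2(8) = 72
U_6 = 4(72) - 2(22) = 244
U_7 = 4(244) - 2(72) = 832
U_8 = 4(832) - 2(244) = 2840
U_9 = 4(2840) - 2(832) = 9696
U_{10} = 4(9696) - 2(2840) = 33104
U_{11} = 4(33104) - 2(9696) = 113024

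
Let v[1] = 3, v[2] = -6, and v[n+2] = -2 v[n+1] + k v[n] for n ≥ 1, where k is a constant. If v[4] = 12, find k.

-3

v[3] = 12 + 3k
v[4] = -24 - 12k
So -24 - 12k = 12, giving k = -3.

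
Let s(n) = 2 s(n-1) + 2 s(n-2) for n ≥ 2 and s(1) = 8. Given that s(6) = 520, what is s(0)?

-5

Let s(0) = y.
s(2) = 16 + 2y
s(3) = 48 + 4y
s(4) = 128 + 12y
s(5) = 352 + 32y
s(6) = 960 + 88y
So 960 + 88y = 520, giving y = -5.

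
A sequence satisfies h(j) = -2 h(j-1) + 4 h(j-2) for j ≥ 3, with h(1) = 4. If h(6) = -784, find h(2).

-5

Let h(2) = y.
h(3) = 16 - 2y
h(4) = -32 + 8y
h(5) = 128 - 24y
h(6) = -384 + 80y
So -384 + 80y = -784, giving y = -5.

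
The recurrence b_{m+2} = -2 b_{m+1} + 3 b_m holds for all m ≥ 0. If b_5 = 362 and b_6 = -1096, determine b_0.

-4

Rearranging, b_{m-2} = (b_m + 2 b_{m-1}) / 3.
b_4 = (-1096 + 2(362)) / 3 = -372/3 = -124
b_3 = (362 + 2(-124)) / 3 = 114/3 = 38
b_2 = (-124 + 2(38)) / 3 = -48/3 = -16
b_1 = (38 + 2(-16)) / 3 = 6/3 = 2
b_0 = (-16 + 2(2)) / 3 = -12/3 = -4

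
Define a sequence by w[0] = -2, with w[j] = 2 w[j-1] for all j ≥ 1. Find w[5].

w[1] = 2*(-2) = -4
w[2] = 2*(-4) = -8
w[3] = 2*(-8) = -16
w[4] = 2*(-16) = -32
w[5] = 2*(-32) = -64

-64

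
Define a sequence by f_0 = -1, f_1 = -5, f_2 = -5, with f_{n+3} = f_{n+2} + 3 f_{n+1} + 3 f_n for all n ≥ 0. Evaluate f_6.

-365

f_3 = (-5) + 3(-5) + 3(-1) = -23
f_4 = (-23) + 3(-5) + 3(-5) = -53
f_5 = (-53) + 3(-23) + 3(-5) = -137
f_6 = (-137) + 3(-53) + 3(-23) = -365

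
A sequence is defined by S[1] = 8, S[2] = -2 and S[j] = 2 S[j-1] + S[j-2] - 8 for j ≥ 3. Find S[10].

-4274

S[3] = 2·(-2) + 8 - 8 = -4
S[4] = 2·(-4) + (-2) - 8 = -18
S[5] = 2·(-18) + (-4) - 8 = -48
S[6] = 2·(-48) + (-18) - 8 = -122
S[7] = 2·(-122) + (-48) - 8 = -300
S[8] = 2·(-300) + (-122) - 8 = -730
S[9] = 2·(-730) + (-300) - 8 = -1768
S[10] = 2·(-1768) + (-730) - 8 = -4274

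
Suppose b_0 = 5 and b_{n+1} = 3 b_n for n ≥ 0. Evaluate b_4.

405

b_1 = 3·5 = 15
b_2 = 3·15 = 45
b_3 = 3·45 = 135
b_4 = 3·135 = 405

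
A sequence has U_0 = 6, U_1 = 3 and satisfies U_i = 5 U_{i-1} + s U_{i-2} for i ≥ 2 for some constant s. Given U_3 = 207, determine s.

4

U_2 = 15 + 6s
U_3 = 75 + 33s
So 75 + 33s = 207, giving s = 4.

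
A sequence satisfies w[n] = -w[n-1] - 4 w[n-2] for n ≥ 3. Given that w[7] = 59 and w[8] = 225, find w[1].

Rearranging, w[n-2] = (w[n] + w[n-1]) / -4.
w[6] = (225 + 59) / -4 = 284/-4 = -71
w[5] = (59 + (-71)) / -4 = -12/-4 = 3
w[4] = (-71 + 3) / -4 = -68/-4 = 17
w[3] = (3 + 17) / -4 = 20/-4 = -5
w[2] = (17 + (-5)) / -4 = 12/-4 = -3
w[1] = (-5 + (-3)) / -4 = -8/-4 = 2

2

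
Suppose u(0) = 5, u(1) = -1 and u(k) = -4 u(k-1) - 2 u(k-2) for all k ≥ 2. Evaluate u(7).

3688

u(2) = -4*(-1) - 2*5 = -6
u(3) = -4*(-6) - 2*(-1) = 26
u(4) = -4*26 - 2*(-6) = -92
u(5) = -4*(-92) - 2*26 = 316
u(6) = -4*316 - 2*(-92) = -1080
u(7) = -4*(-1080) - 2*316 = 3688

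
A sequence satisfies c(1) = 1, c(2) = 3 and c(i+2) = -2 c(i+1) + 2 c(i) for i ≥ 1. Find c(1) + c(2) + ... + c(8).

550

c(3) = -2·3 + 2·1 = -4
c(4) = -2·(-4) + 2·3 = 14
c(5) = -2·14 + 2·(-4) = -36
c(6) = -2·(-36) + 2·14 = 100
c(7) = -2·100 + 2·(-36) = -272
c(8) = -2·(-272) + 2·100 = 744
Sum = 1 + 3 + (-4) + 14 + (-36) + 100 + (-272) + 744 = 550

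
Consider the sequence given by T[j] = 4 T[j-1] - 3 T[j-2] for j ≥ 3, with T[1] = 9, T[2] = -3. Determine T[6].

T[3] = 4(-3) - 3(9) = -39
T[4] = 4(-39) - 3(-3) = -147
T[5] = 4(-147) - 3(-39) = -471
T[6] = 4(-471) - 3(-147) = -1443

-1443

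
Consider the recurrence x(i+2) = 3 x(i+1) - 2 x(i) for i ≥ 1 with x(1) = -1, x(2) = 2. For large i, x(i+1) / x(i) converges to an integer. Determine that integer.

The characteristic equation is r^2 - 3r + 2 = 0, which factors as (r - 2)(r - 1) = 0.
So the roots are 2 and 1. Since |2| > |1| and the coefficient of 2^i is non-zero, the ratio tends to 2.

2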